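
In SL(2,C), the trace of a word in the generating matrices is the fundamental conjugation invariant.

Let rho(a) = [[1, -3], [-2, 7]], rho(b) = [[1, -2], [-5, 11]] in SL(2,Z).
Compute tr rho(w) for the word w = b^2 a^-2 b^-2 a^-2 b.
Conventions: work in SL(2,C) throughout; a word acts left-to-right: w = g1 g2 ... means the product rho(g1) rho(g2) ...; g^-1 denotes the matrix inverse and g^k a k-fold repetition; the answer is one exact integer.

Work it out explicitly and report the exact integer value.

rho(b) = [[1, -2], [-5, 11]]
... * rho(b) = [[1, -2], [-5, 11]]  ->  [[11, -24], [-60, 131]]
... * rho(a^-1) = [[7, 3], [2, 1]]  ->  [[29, 9], [-158, -49]]
... * rho(a^-1) = [[7, 3], [2, 1]]  ->  [[221, 96], [-1204, -523]]
... * rho(b^-1) = [[11, 2], [5, 1]]  ->  [[2911, 538], [-15859, -2931]]
... * rho(b^-1) = [[11, 2], [5, 1]]  ->  [[34711, 6360], [-189104, -34649]]
... * rho(a^-1) = [[7, 3], [2, 1]]  ->  [[255697, 110493], [-1393026, -601961]]
... * rho(a^-1) = [[7, 3], [2, 1]]  ->  [[2010865, 877584], [-10955104, -4781039]]
... * rho(b) = [[1, -2], [-5, 11]]  ->  [[-2377055, 5631694], [12950091, -30681221]]
tr = -2377055 + -30681221 = -33058276

-33058276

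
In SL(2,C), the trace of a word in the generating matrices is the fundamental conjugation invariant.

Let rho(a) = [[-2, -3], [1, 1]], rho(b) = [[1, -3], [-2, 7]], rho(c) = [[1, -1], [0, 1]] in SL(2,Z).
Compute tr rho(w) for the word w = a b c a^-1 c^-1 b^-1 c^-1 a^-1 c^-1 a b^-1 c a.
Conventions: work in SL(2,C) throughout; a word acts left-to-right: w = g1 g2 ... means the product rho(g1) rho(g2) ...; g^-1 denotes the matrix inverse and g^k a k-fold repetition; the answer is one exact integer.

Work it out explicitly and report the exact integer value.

-2870

rho(a) = [[-2, -3], [1, 1]]
... * rho(b) = [[1, -3], [-2, 7]]  ->  [[4, -15], [-1, 4]]
... * rho(c) = [[1, -1], [0, 1]]  ->  [[4, -19], [-1, 5]]
... * rho(a^-1) = [[1, 3], [-1, -2]]  ->  [[23, 50], [-6, -13]]
... * rho(c^-1) = [[1, 1], [0, 1]]  ->  [[23, 73], [-6, -19]]
... * rho(b^-1) = [[7, 3], [2, 1]]  ->  [[307, 142], [-80, -37]]
... * rho(c^-1) = [[1, 1], [0, 1]]  ->  [[307, 449], [-80, -117]]
... * rho(a^-1) = [[1, 3], [-1, -2]]  ->  [[-142, 23], [37, -6]]
... * rho(c^-1) = [[1, 1], [0, 1]]  ->  [[-142, -119], [37, 31]]
... * rho(a) = [[-2, -3], [1, 1]]  ->  [[165, 307], [-43, -80]]
... * rho(b^-1) = [[7, 3], [2, 1]]  ->  [[1769, 802], [-461, -209]]
... * rho(c) = [[1, -1], [0, 1]]  ->  [[1769, -967], [-461, 252]]
... * rho(a) = [[-2, -3], [1, 1]]  ->  [[-4505, -6274], [1174, 1635]]
tr = -4505 + 1635 = -2870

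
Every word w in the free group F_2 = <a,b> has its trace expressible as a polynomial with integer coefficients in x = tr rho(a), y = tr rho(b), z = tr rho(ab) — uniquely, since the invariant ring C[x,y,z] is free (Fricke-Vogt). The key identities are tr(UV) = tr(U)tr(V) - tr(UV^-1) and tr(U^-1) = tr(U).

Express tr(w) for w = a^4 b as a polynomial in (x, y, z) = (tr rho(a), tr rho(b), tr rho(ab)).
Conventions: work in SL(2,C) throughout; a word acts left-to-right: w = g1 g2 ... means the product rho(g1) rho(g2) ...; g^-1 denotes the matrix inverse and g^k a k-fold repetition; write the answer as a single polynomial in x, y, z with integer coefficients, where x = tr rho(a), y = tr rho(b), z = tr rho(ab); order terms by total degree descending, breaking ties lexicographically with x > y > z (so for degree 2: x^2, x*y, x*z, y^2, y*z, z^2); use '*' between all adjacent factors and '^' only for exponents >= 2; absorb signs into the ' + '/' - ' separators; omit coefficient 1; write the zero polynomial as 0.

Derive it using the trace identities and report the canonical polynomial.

x^3*z - x^2*y - 2*x*z + y

next, tr(b a^2) = tr(a) tr(b a) - tr(b) = x*z - y
tr(a^2 b a) = tr(a) tr(b a^2) - tr(b a) = x^2*z - x*y - z
tr(a^4 b) = tr(a) tr(a^2 b a) - tr(a^2 b) = x^3*z - x^2*y - 2*x*z + y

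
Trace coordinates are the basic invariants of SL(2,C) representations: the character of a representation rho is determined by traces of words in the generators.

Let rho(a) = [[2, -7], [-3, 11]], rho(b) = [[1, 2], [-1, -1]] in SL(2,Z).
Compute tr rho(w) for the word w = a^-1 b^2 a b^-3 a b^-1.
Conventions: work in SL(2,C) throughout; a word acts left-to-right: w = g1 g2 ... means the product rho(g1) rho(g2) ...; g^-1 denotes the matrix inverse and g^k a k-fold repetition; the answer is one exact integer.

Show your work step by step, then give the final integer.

rho(a^-1) = [[11, 7], [3, 2]]
... * rho(b) = [[1, 2], [-1, -1]]  ->  [[4, 15], [1, 4]]
... * rho(b) = [[1, 2], [-1, -1]]  ->  [[-11, -7], [-3, -2]]
... * rho(a) = [[2, -7], [-3, 11]]  ->  [[-1, 0], [0, -1]]
... * rho(b^-1) = [[-1, -2], [1, 1]]  ->  [[1, 2], [-1, -1]]
... * rho(b^-1) = [[-1, -2], [1, 1]]  ->  [[1, 0], [0, 1]]
... * rho(b^-1) = [[-1, -2], [1, 1]]  ->  [[-1, -2], [1, 1]]
... * rho(a) = [[2, -7], [-3, 11]]  ->  [[4, -15], [-1, 4]]
... * rho(b^-1) = [[-1, -2], [1, 1]]  ->  [[-19, -23], [5, 6]]
tr = -19 + 6 = -13

-13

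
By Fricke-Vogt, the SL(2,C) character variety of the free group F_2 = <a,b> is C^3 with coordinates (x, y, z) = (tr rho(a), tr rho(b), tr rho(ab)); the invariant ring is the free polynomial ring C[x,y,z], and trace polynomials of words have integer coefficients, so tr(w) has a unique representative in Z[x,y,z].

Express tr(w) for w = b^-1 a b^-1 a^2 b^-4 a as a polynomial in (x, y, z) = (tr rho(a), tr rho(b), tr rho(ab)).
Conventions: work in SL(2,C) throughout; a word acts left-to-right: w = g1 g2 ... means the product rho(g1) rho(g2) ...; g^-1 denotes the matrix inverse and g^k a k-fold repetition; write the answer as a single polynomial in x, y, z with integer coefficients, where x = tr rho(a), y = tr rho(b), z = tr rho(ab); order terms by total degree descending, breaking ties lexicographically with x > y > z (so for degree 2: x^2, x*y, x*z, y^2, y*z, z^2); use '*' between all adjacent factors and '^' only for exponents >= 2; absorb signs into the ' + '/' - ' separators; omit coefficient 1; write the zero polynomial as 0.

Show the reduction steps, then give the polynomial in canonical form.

tr(a^2) = tr(a) * tr(a) - tr(1) = x^2 - 2
reduce: tr(a^3) = tr(a) * tr(a^2) - tr(a) = x^3 - 3*x
so tr(a^4) = tr(a) * tr(a^3) - tr(a^2) = x^4 - 4*x^2 + 2
tr(b a^2) = tr(a) * tr(b a) - tr(b) = x*z - y
so tr(a^2 b a) = tr(a) * tr(b a^2) - tr(b a) = x^2*z - x*y - z
reduce: tr(a^4 b) = tr(a) * tr(a^2 b a) - tr(a^2 b) = x^3*z - x^2*y - 2*x*z + y
tr(a^2 b^-1 a^2) = tr(a^4) * tr(b) - tr(a^4 b) = x^4*y - x^3*z - 3*x^2*y + 2*x*z + y
tr(b a b a) = tr(a b) * tr(a b) - tr(1)   [split at repeated a] = z^2 - 2
reduce: tr(b a b) = tr(b) * tr(a b) - tr(a) = y*z - x
tr(b a^2 b a) = tr(a) * tr(b a b a) - tr(b a b) = x*z^2 - y*z - x
tr(b^2) = tr(b) * tr(b) - tr(1) = y^2 - 2
tr(b a^2 b) = tr(a) * tr(b^2 a) - tr(b^2) = x*y*z - x^2 - y^2 + 2
so tr(a^2 b a^2 b) = tr(a) * tr(b a^2 b a) - tr(b a^2 b) = x^2*z^2 - 2*x*y*z + y^2 - 2
reduce: tr(a^2 b^-1 a^2 b) = tr(a^2 b a^2) * tr(b) - tr(a^2 b a^2 b) = x^3*y*z - x^2*y^2 - x^2*z^2 + 2
so tr(b^-1 a^2 b^-1 a^2) = tr(a^2 b^-1 a^2) * tr(b) - tr(a^2 b^-1 a^2 b) = x^4*y^2 - 2*x^3*y*z - 2*x^2*y^2 + x^2*z^2 + 2*x*y*z + y^2 - 2
tr(b^-1 a^2 b^-1 a^2 b^-1) = tr(b^-1 a^2 b^-1 a^2) * tr(b) - tr(b^-1 a^2 b^-1 a^2 b) = x^4*y^3 - 2*x^3*y^2*z - x^4*y - 2*x^2*y^3 + x^2*y*z^2 + x^3*z + 2*x*y^2*z + 3*x^2*y + y^3 - 2*x*z - 3*y
tr(b^-1 a^2 b^-1 a^2 b^-2) = tr(b^-1 a^2 b^-1 a^2 b^-1) * tr(b) - tr(b^-1 a^2 b^-1 a^2) = x^4*y^4 - 2*x^3*y^3*z - 2*x^4*y^2 - 2*x^2*y^4 + x^2*y^2*z^2 + 3*x^3*y*z + 2*x*y^3*z + 5*x^2*y^2 - x^2*z^2 + y^4 - 4*x*y*z - 4*y^2 + 2
reduce: tr(a b^-1 a^2 b^-4 a) = tr(b^-1 a^2 b^-1 a^2 b^-2) * tr(b) - tr(b^-1 a^2 b^-1 a^2 b^-1) = x^4*y^5 - 2*x^3*y^4*z - 3*x^4*y^3 - 2*x^2*y^5 + x^2*y^3*z^2 + 5*x^3*y^2*z + 2*x*y^4*z + x^4*y + 7*x^2*y^3 - 2*x^2*y*z^2 + y^5 - x^3*z - 6*x*y^2*z - 3*x^2*y - 5*y^3 + 2*x*z + 5*y
reduce: tr(a^3 b a b) = tr(a) * tr(a b a b a) - tr(a b a b) = x^2*z^2 - x*y*z - x^2 - z^2 + 2
so tr(a b a b^-1 a^2) = tr(a^3 b a) * tr(b) - tr(a^3 b a b) = x^3*y*z - x^2*y^2 - x^2*z^2 - x*y*z + x^2 + y^2 + z^2 - 2
so tr(b a b a b a) = tr(b a b a) * tr(b a) - tr(a b)   [split at repeated b] = z^3 - 3*z
tr(b a b a b) = tr(b) * tr(a b a b) - tr(a b a) = y*z^2 - x*z - y
tr(a^2 b a b a b) = tr(a) * tr(b a b a b a) - tr(b a b a b) = x*z^3 - y*z^2 - 2*x*z + y
tr(a b a b^-1 a^2 b) = tr(a^2 b a b a) * tr(b) - tr(a^2 b a b a b) = x^2*y*z^2 - x*y^2*z - x*z^3 - x^2*y + 2*x*z + y
so tr(b^-1 a b a b^-1 a^2) = tr(a b a b^-1 a^2) * tr(b) - tr(a b a b^-1 a^2 b) = x^3*y^2*z - x^2*y^3 - 2*x^2*y*z^2 + x*z^3 + 2*x^2*y + y^3 + y*z^2 - 2*x*z - 3*y
tr(a b a b^-1 a^2 b^-2) = tr(b^-1 a b a b^-1 a^2) * tr(b) - tr(b^-1 a b a b^-1 a^2 b) = x^3*y^3*z - x^2*y^4 - 2*x^2*y^2*z^2 - x^3*y*z + x*y*z^3 + 3*x^2*y^2 + x^2*z^2 + y^4 + y^2*z^2 - x*y*z - x^2 - 4*y^2 - z^2 + 2
tr(b^-2 a b a b^-1 a^2 b^-1) = tr(a b a b^-1 a^2 b^-2) * tr(b) - tr(a b a b^-1 a^2 b^-1) = x^3*y^4*z - x^2*y^5 - 2*x^2*y^3*z^2 - 2*x^3*y^2*z + x*y^2*z^3 + 4*x^2*y^3 + 3*x^2*y*z^2 + y^5 + y^3*z^2 - x*y^2*z - x*z^3 - 3*x^2*y - 5*y^3 - 2*y*z^2 + 2*x*z + 5*y
reduce: tr(a b^-1 a^2 b^-4 a b) = tr(b^-2 a b a b^-1 a^2 b^-1) * tr(b) - tr(b^-2 a b a b^-1 a^2) = x^3*y^5*z - x^2*y^6 - 2*x^2*y^4*z^2 - 3*x^3*y^3*z + x*y^3*z^3 + 5*x^2*y^4 + 5*x^2*y^2*z^2 + y^6 + y^4*z^2 + x^3*y*z - x*y^3*z - 2*x*y*z^3 - 6*x^2*y^2 - x^2*z^2 - 6*y^4 - 3*y^2*z^2 + 3*x*y*z + x^2 + 9*y^2 + z^2 - 2
tr(b^-1 a b^-1 a^2 b^-4 a) = tr(a b^-1 a^2 b^-4 a) * tr(b) - tr(a b^-1 a^2 b^-4 a b) = x^4*y^6 - 3*x^3*y^5*z - 3*x^4*y^4 - x^2*y^6 + 3*x^2*y^4*z^2 + 8*x^3*y^3*z + 2*x*y^5*z - x*y^3*z^3 + x^4*y^2 + 2*x^2*y^4 - 7*x^2*y^2*z^2 - y^4*z^2 - 2*x^3*y*z - 5*x*y^3*z + 2*x*y*z^3 + 3*x^2*y^2 + x^2*z^2 + y^4 + 3*y^2*z^2 - x*y*z - x^2 - 4*y^2 - z^2 + 2

x^4*y^6 - 3*x^3*y^5*z - 3*x^4*y^4 - x^2*y^6 + 3*x^2*y^4*z^2 + 8*x^3*y^3*z + 2*x*y^5*z - x*y^3*z^3 + x^4*y^2 + 2*x^2*y^4 - 7*x^2*y^2*z^2 - y^4*z^2 - 2*x^3*y*z - 5*x*y^3*z + 2*x*y*z^3 + 3*x^2*y^2 + x^2*z^2 + y^4 + 3*y^2*z^2 - x*y*z - x^2 - 4*y^2 - z^2 + 2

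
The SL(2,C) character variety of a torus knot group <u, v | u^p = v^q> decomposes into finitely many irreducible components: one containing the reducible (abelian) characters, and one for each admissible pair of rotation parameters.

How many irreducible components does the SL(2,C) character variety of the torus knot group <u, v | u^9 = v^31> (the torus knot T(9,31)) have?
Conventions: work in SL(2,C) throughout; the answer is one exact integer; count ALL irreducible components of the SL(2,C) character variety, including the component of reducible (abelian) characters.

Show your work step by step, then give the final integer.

121

Gamma = < u, v | u^9 = v^31 > (torus knot T(9,31)); the central element u^9 = v^31 acts as +I or -I in any irreducible SL(2,C) representation.
This locks tr(u) to 2*cos(pi*alpha/9), alpha in 1..8, and tr(v) to 2*cos(pi*beta/31), beta in 1..30, on each component of irreducible characters.
Consistency of u^9 = (-1)^alpha I with v^31 = (-1)^beta I forces alpha = beta (mod 2).
Counting: 4 odd alphas x 15 odd betas + 4 even alphas x 15 even betas = 60 + 60 = 120.
That is 120 components of irreducible characters, and with the reducible (abelian) component the total is 121.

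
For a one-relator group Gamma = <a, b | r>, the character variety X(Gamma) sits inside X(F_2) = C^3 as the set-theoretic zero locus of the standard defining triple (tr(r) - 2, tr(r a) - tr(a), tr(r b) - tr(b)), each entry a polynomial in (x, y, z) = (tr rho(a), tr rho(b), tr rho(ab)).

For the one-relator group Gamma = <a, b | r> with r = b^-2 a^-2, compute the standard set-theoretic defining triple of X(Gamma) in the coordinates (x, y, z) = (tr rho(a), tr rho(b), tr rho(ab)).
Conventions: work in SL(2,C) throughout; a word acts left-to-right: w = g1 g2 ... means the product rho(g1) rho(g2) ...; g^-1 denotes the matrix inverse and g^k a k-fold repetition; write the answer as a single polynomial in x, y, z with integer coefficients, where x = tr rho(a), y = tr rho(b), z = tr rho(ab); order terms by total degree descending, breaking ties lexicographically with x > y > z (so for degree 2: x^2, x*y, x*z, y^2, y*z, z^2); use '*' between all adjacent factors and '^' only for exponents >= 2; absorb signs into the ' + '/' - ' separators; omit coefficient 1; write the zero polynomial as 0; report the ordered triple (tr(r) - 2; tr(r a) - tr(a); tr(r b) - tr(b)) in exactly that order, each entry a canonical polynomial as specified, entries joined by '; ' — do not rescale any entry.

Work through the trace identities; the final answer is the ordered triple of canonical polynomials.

x*y*z - x^2 - y^2; y*z - 2*x; x*z - 2*y

trace(b^-1) = trace(b) = y
use: trace(b^-1 a) = trace(a) * trace(b) - trace(a b) = x*y - z
use: trace(a^-1 b^-1) = trace(b^-1) * trace(a) - trace(b^-1 a) = z
use: trace(b^-1 a^-2) = trace(a^-1 b^-1) * trace(a) - trace(a^-1 b^-1 a) = x*z - y
use: trace(a^-2) = trace(a^-1) * trace(a) - trace(1) = x^2 - 2
trace(b^-2 a^-2) = trace(b^-1 a^-2) * trace(b) - trace(b^-1 a^-2 b) = x*y*z - x^2 - y^2 + 2
use: trace(b^-2 a^-1) = trace(a^-1 b^-1) * trace(b) - trace(a^-1)   [inverse elimination on b] = y*z - x
assemble the triple (trace(r) - 2; trace(r a) - x; trace(r b) - y)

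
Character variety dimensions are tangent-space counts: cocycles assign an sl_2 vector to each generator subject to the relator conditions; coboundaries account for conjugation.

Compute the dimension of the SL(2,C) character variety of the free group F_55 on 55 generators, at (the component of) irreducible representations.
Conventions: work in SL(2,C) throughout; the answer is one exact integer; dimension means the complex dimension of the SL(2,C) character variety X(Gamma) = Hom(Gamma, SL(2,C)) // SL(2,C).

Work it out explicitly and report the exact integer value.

162

Here Gamma is free of rank 55 — no relator constrains a cocycle.
Z^1(Gamma, Ad rho) = (sl_2)^55: a cocycle is a free choice of one sl_2 vector per generator, so dim Z^1 = 3*55 = 165.
Irreducibility makes the coboundary map sl_2 -> Z^1 injective (trivial centralizer), so dim B^1 = 3.
Therefore dim X = 165 - 3 = 162.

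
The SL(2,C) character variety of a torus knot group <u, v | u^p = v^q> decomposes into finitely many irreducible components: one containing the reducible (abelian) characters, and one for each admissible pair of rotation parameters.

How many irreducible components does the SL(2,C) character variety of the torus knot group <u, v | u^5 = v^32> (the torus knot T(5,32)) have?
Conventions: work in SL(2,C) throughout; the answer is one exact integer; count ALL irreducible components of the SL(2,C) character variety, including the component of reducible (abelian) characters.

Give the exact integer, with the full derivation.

In the torus knot group T(5,32), u^5 = v^32 is central, so an irreducible representation sends it to +I or -I (Schur).
This locks tr(u) to 2*cos(pi*alpha/5), alpha in 1..4, and tr(v) to 2*cos(pi*beta/32), beta in 1..31, on each component of irreducible characters.
u^5 = (-1)^alpha I and v^32 = (-1)^beta I must agree, so alpha and beta have equal parity.
Enumerate parity-matched pairs: 2*16 odd-odd plus 2*15 even-even gives 62.
components with irreducible characters: 62; plus the single component of reducible (abelian) characters: total 63.

63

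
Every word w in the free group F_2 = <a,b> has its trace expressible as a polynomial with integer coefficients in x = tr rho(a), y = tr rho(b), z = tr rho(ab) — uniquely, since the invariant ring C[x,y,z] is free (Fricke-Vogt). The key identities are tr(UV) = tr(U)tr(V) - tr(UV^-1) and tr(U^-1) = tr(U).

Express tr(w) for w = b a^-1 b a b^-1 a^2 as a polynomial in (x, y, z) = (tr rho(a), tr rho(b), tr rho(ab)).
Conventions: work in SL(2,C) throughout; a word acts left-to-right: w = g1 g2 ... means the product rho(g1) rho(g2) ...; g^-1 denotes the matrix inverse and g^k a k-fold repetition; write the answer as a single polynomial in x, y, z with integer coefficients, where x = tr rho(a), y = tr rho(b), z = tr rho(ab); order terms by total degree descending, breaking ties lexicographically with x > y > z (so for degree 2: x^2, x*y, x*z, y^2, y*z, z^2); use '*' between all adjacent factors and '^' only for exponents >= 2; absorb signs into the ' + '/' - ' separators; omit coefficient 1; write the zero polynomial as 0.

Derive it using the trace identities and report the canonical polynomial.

so trace(a b a) = trace(a) trace(b a) - trace(b) = x*z - y
trace(a^3 b) = trace(a) trace(a b a) - trace(a b) = x^2*z - x*y - z
trace(a^2) = trace(a) trace(a) - trace(1) = x^2 - 2
trace(a^3) = trace(a) trace(a^2) - trace(a) = x^3 - 3*x
trace(b a^3 b) = trace(b) trace(a^3 b) - trace(a^3) = x^2*y*z - x^3 - x*y^2 - y*z + 3*x
reduce: trace(b a b a) = trace(a b) trace(a b) - trace(1) = z^2 - 2
reduce: trace(b a b) = trace(b) trace(a b) - trace(a) = y*z - x
reduce: trace(b a b a^2) = trace(a) trace(b a b a) - trace(b a b) = x*z^2 - y*z - x
trace(b a^3 b a) = trace(a) trace(b a b a^2) - trace(b a b a) = x^2*z^2 - x*y*z - x^2 - z^2 + 2
trace(a^2 b a^-1 b a) = trace(b a^3 b) trace(a) - trace(b a^3 b a) = x^3*y*z - x^4 - x^2*y^2 - x^2*z^2 + 4*x^2 + z^2 - 2
so trace(b a b a^2 b) = trace(b) trace(a b a^2 b) - trace(a b a^2) = x*y*z^2 - x^2*z - y^2*z + z
reduce: trace(b a b a b a) = trace(b a b a) trace(b a) - trace(a b) = z^3 - 3*z
trace(b a b a b) = trace(b) trace(a b a b) - trace(a b a) = y*z^2 - x*z - y
trace(b a b a^2 b a) = trace(a) trace(b a b a b a) - trace(b a b a b) = x*z^3 - y*z^2 - 2*x*z + y
so trace(a^2 b a^-1 b a b) = trace(b a b a^2 b) trace(a) - trace(b a b a^2 b a) = x^2*y*z^2 - x^3*z - x*y^2*z - x*z^3 + y*z^2 + 3*x*z - y
trace(b a^-1 b a b^-1 a^2) = trace(a^2 b a^-1 b a) trace(b) - trace(a^2 b a^-1 b a b) = x^3*y^2*z - x^4*y - x^2*y^3 - 2*x^2*y*z^2 + x^3*z + x*y^2*z + x*z^3 + 4*x^2*y - 3*x*z - y

x^3*y^2*z - x^4*y - x^2*y^3 - 2*x^2*y*z^2 + x^3*z + x*y^2*z + x*z^3 + 4*x^2*y - 3*x*z - y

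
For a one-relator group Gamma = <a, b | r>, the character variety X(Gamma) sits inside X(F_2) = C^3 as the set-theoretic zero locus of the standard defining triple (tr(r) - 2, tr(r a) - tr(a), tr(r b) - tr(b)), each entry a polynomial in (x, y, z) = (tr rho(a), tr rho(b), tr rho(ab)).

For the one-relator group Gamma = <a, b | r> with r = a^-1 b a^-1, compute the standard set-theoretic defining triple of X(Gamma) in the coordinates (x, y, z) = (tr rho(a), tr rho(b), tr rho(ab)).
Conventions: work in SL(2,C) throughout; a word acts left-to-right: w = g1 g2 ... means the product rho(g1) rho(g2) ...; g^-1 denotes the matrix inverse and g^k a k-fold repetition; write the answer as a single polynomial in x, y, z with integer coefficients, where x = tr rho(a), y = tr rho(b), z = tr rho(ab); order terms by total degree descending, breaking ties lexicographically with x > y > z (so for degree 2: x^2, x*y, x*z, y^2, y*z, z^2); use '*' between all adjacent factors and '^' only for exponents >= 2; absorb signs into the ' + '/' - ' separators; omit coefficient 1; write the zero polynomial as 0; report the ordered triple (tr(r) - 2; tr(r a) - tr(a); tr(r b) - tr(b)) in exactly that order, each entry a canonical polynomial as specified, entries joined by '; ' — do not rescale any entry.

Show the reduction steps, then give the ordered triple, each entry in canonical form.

x^2*y - x*z - y - 2; x*y - x - z; x^2*y^2 - 2*x*y*z + z^2 - y - 2

trace(b a^-1) = trace(b) * trace(a) - trace(b a)   [inverse elimination on a] = x*y - z
next, trace(a^-1 b a^-1) = trace(b a^-1) * trace(a) - trace(b)   [inverse elimination on a] = x^2*y - x*z - y
trace(b^2) = trace(b) * trace(b) - trace(1) = y^2 - 2
trace(b^2 a) = trace(b) * trace(a b) - trace(a) = y*z - x
trace(b a^-1 b) = trace(b^2) * trace(a) - trace(b^2 a) = x*y^2 - y*z - x
trace(b a b a) = trace(b a) * trace(b a) - trace(1) = z^2 - 2
trace(b a^-1 b a) = trace(b a b) * trace(a) - trace(b a b a) = x*y*z - x^2 - z^2 + 2
trace(a^-1 b a^-1 b) = trace(b a^-1 b) * trace(a) - trace(b a^-1 b a) = x^2*y^2 - 2*x*y*z + z^2 - 2
assemble the triple (trace(r) - 2; trace(r a) - x; trace(r b) - y)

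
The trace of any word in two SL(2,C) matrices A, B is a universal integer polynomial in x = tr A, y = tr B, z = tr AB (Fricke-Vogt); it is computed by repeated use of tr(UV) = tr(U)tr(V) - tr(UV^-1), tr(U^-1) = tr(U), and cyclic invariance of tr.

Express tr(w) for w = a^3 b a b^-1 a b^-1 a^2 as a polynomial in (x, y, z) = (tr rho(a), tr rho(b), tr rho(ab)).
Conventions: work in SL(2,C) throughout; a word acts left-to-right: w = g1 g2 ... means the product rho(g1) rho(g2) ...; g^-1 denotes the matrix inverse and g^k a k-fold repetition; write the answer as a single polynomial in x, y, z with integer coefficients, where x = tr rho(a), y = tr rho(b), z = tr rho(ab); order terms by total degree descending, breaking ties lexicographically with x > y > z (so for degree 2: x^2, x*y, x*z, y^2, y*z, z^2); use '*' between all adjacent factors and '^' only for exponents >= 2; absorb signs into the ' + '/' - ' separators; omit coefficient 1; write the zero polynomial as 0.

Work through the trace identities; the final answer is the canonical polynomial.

tr(a b a) = tr(a) tr(b a) - tr(b)   [square of a] = x*z - y
so tr(b a^3) = tr(a) tr(a b a) - tr(a b)   [square of a] = x^2*z - x*y - z
tr(b a^4) = tr(a) tr(b a^3) - tr(b a^2)   [square of a] = x^3*z - x^2*y - 2*x*z + y
tr(a^2 b a^3) = tr(a) tr(b a^4) - tr(b a^3)   [square of a] = x^4*z - x^3*y - 3*x^2*z + 2*x*y + z
tr(a^2 b a^4) = tr(a) tr(a^2 b a^3) - tr(a^2 b a^2)   [square of a] = x^5*z - x^4*y - 4*x^3*z + 3*x^2*y + 3*x*z - y
tr(a^6 b a) = tr(a) tr(a^2 b a^4) - tr(a^2 b a^3)   [square of a] = x^6*z - x^5*y - 5*x^4*z + 4*x^3*y + 6*x^2*z - 3*x*y - z
tr(b a b a) = tr(b a) tr(b a) - tr(1)   [split at a repeated b] = z^2 - 2
tr(b a b) = tr(b) tr(a b) - tr(a)   [square of b] = y*z - x
reduce: tr(a b a b a) = tr(a) tr(b a b a) - tr(b a b)   [square of a] = x*z^2 - y*z - x
reduce: tr(a b a b a^2) = tr(a) tr(a b a b a) - tr(a b a b)   [square of a] = x^2*z^2 - x*y*z - x^2 - z^2 + 2
reduce: tr(b a b a^4) = tr(a) tr(a b a b a^2) - tr(a b a b a)   [square of a] = x^3*z^2 - x^2*y*z - x^3 - 2*x*z^2 + y*z + 3*x
tr(a^4 b a b a) = tr(a) tr(b a b a^4) - tr(b a b a^3)   [square of a] = x^4*z^2 - x^3*y*z - x^4 - 3*x^2*z^2 + 2*x*y*z + 4*x^2 + z^2 - 2
tr(a^6 b a b) = tr(a) tr(a^4 b a b a) - tr(a^4 b a b)   [square of a] = x^5*z^2 - x^4*y*z - x^5 - 4*x^3*z^2 + 3*x^2*y*z + 5*x^3 + 3*x*z^2 - y*z - 5*x
so tr(a^5 b a b^-1 a) = tr(a^6 b a) tr(b) - tr(a^6 b a b)   [inverse elimination on b] = x^6*y*z - x^5*y^2 - x^5*z^2 - 4*x^4*y*z + x^5 + 4*x^3*y^2 + 4*x^3*z^2 + 3*x^2*y*z - 5*x^3 - 3*x*y^2 - 3*x*z^2 + 5*x
reduce: tr(a^2) = tr(a) tr(a) - tr(1)   [square of a] = x^2 - 2
reduce: tr(b a^2 b) = tr(b) tr(a^2 b) - tr(a^2)   [square of b] = x*y*z - x^2 - y^2 + 2
tr(b a^2 b a^2) = tr(a) tr(b a^2 b a) - tr(b a^2 b)   [square of a] = x^2*z^2 - 2*x*y*z + y^2 - 2
reduce: tr(a^2 b a^2 b a) = tr(a) tr(b a^2 b a^2) - tr(b a^2 b a)   [square of a] = x^3*z^2 - 2*x^2*y*z + x*y^2 - x*z^2 + y*z - x
tr(a b a^2 b a^3) = tr(a) tr(a^2 b a^2 b a) - tr(a^2 b a^2 b)   [square of a] = x^4*z^2 - 2*x^3*y*z + x^2*y^2 - 2*x^2*z^2 + 3*x*y*z - x^2 - y^2 + 2
tr(a b a^5 b a) = tr(a) tr(a b a^2 b a^3) - tr(a b a^2 b a^2)   [square of a] = x^5*z^2 - 2*x^4*y*z + x^3*y^2 - 3*x^3*z^2 + 5*x^2*y*z - x^3 - 2*x*y^2 + x*z^2 - y*z + 3*x
tr(b a b a b a) = tr(b a b a) tr(b a) - tr(a b)   [split at a repeated b] = z^3 - 3*z
reduce: tr(b a b a b) = tr(b) tr(a b a b) - tr(a b a)   [square of b] = y*z^2 - x*z - y
tr(b a b a b a^2) = tr(a) tr(b a b a b a) - tr(b a b a b)   [square of a] = x*z^3 - y*z^2 - 2*x*z + y
tr(a b a b a b a^2) = tr(a) tr(b a b a b a^2) - tr(b a b a b a)   [square of a] = x^2*z^3 - x*y*z^2 - 2*x^2*z - z^3 + x*y + 3*z
tr(a b a b a b a^3) = tr(a) tr(a b a b a b a^2) - tr(a b a b a b a)   [square of a] = x^3*z^3 - x^2*y*z^2 - 2*x^3*z - 2*x*z^3 + x^2*y + y*z^2 + 5*x*z - y
tr(a b a^5 b a b) = tr(a) tr(a b a b a b a^3) - tr(a b a b a b a^2)   [square of a] = x^4*z^3 - x^3*y*z^2 - 2*x^4*z - 3*x^2*z^3 + x^3*y + 2*x*y*z^2 + 7*x^2*z + z^3 - 2*x*y - 3*z
so tr(a^5 b a b^-1 a b) = tr(a b a^5 b a) tr(b) - tr(a b a^5 b a b)   [inverse elimination on b] = x^5*y*z^2 - 2*x^4*y^2*z - x^4*z^3 + x^3*y^3 - 2*x^3*y*z^2 + 2*x^4*z + 5*x^2*y^2*z + 3*x^2*z^3 - 2*x^3*y - 2*x*y^3 - x*y*z^2 - 7*x^2*z - y^2*z - z^3 + 5*x*y + 3*z
reduce: tr(a^3 b a b^-1 a b^-1 a^2) = tr(a^5 b a b^-1 a) tr(b) - tr(a^5 b a b^-1 a b)   [inverse elimination on b] = x^6*y^2*z - x^5*y^3 - 2*x^5*y*z^2 - 2*x^4*y^2*z + x^4*z^3 + x^5*y + 3*x^3*y^3 + 6*x^3*y*z^2 - 2*x^4*z - 2*x^2*y^2*z - 3*x^2*z^3 - 3*x^3*y - x*y^3 - 2*x*y*z^2 + 7*x^2*z + y^2*z + z^3 - 3*z

x^6*y^2*z - x^5*y^3 - 2*x^5*y*z^2 - 2*x^4*y^2*z + x^4*z^3 + x^5*y + 3*x^3*y^3 + 6*x^3*y*z^2 - 2*x^4*z - 2*x^2*y^2*z - 3*x^2*z^3 - 3*x^3*y - x*y^3 - 2*x*y*z^2 + 7*x^2*z + y^2*z + z^3 - 3*z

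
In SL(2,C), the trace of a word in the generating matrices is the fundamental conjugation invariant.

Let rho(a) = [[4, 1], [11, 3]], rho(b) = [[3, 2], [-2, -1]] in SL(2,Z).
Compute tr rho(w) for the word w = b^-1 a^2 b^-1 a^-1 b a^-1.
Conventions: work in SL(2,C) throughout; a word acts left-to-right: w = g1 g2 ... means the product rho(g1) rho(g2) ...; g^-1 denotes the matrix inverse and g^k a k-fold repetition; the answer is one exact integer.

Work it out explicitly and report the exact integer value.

rho(b^-1) = [[-1, -2], [2, 3]]
... * rho(a) = [[4, 1], [11, 3]]  ->  [[-26, -7], [41, 11]]
... * rho(a) = [[4, 1], [11, 3]]  ->  [[-181, -47], [285, 74]]
... * rho(b^-1) = [[-1, -2], [2, 3]]  ->  [[87, 221], [-137, -348]]
... * rho(a^-1) = [[3, -1], [-11, 4]]  ->  [[-2170, 797], [3417, -1255]]
... * rho(b) = [[3, 2], [-2, -1]]  ->  [[-8104, -5137], [12761, 8089]]
... * rho(a^-1) = [[3, -1], [-11, 4]]  ->  [[32195, -12444], [-50696, 19595]]
tr = 32195 + 19595 = 51790

51790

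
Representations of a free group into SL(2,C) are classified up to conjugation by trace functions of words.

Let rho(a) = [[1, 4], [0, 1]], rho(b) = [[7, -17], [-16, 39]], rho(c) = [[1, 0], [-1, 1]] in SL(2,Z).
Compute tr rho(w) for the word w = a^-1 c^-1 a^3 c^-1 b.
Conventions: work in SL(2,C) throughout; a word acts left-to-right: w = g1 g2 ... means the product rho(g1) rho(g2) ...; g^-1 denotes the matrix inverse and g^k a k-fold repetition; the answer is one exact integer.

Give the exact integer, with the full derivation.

608

rho(a^-1) = [[1, -4], [0, 1]]
... * rho(c^-1) = [[1, 0], [1, 1]]  ->  [[-3, -4], [1, 1]]
... * rho(a) = [[1, 4], [0, 1]]  ->  [[-3, -16], [1, 5]]
... * rho(a) = [[1, 4], [0, 1]]  ->  [[-3, -28], [1, 9]]
... * rho(a) = [[1, 4], [0, 1]]  ->  [[-3, -40], [1, 13]]
... * rho(c^-1) = [[1, 0], [1, 1]]  ->  [[-43, -40], [14, 13]]
... * rho(b) = [[7, -17], [-16, 39]]  ->  [[339, -829], [-110, 269]]
tr = 339 + 269 = 608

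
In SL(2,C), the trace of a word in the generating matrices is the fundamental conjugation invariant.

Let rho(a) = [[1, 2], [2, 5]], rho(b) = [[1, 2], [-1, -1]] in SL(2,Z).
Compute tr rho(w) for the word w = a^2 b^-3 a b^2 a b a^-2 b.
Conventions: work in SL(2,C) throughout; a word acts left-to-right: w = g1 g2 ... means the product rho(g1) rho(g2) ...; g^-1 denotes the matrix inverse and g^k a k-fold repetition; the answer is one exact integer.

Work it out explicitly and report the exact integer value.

-15564

rho(a) = [[1, 2], [2, 5]]
... * rho(a) = [[1, 2], [2, 5]]  ->  [[5, 12], [12, 29]]
... * rho(b^-1) = [[-1, -2], [1, 1]]  ->  [[7, 2], [17, 5]]
... * rho(b^-1) = [[-1, -2], [1, 1]]  ->  [[-5, -12], [-12, -29]]
... * rho(b^-1) = [[-1, -2], [1, 1]]  ->  [[-7, -2], [-17, -5]]
... * rho(a) = [[1, 2], [2, 5]]  ->  [[-11, -24], [-27, -59]]
... * rho(b) = [[1, 2], [-1, -1]]  ->  [[13, 2], [32, 5]]
... * rho(b) = [[1, 2], [-1, -1]]  ->  [[11, 24], [27, 59]]
... * rho(a) = [[1, 2], [2, 5]]  ->  [[59, 142], [145, 349]]
... * rho(b) = [[1, 2], [-1, -1]]  ->  [[-83, -24], [-204, -59]]
... * rho(a^-1) = [[5, -2], [-2, 1]]  ->  [[-367, 142], [-902, 349]]
... * rho(a^-1) = [[5, -2], [-2, 1]]  ->  [[-2119, 876], [-5208, 2153]]
... * rho(b) = [[1, 2], [-1, -1]]  ->  [[-2995, -5114], [-7361, -12569]]
tr = -2995 + -12569 = -15564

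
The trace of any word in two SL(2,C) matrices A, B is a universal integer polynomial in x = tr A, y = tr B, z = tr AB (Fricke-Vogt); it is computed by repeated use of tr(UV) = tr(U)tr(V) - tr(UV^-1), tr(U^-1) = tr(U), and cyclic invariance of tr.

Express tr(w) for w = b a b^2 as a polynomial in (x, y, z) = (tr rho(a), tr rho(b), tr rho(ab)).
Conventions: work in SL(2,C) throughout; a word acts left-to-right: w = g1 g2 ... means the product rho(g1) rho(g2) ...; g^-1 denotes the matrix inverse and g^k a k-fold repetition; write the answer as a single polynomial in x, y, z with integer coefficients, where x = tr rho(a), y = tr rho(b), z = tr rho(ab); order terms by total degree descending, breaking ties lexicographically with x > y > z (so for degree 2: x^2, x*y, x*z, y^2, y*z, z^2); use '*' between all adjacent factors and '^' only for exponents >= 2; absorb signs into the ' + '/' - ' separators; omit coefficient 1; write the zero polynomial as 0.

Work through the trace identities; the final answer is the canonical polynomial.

y^2*z - x*y - z

tr(a b^2) = tr(b) * tr(a b) - tr(a)  (reduce the b square) = y*z - x
use: tr(b a b^2) = tr(b) * tr(a b^2) - tr(a b)  (reduce the b square) = y^2*z - x*y - z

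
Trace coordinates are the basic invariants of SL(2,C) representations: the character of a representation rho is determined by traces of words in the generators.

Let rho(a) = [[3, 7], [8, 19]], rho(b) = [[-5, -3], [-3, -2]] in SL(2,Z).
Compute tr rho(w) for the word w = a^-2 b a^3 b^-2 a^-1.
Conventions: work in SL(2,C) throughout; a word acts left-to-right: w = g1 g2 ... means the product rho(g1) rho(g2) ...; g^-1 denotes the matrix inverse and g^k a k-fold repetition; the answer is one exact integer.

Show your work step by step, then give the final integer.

rho(a^-1) = [[19, -7], [-8, 3]]
... * rho(a^-1) = [[19, -7], [-8, 3]]  ->  [[417, -154], [-176, 65]]
... * rho(b) = [[-5, -3], [-3, -2]]  ->  [[-1623, -943], [685, 398]]
... * rho(a) = [[3, 7], [8, 19]]  ->  [[-12413, -29278], [5239, 12357]]
... * rho(a) = [[3, 7], [8, 19]]  ->  [[-271463, -643173], [114573, 271456]]
... * rho(a) = [[3, 7], [8, 19]]  ->  [[-5959773, -14120528], [2515367, 5959675]]
... * rho(b^-1) = [[-2, 3], [3, -5]]  ->  [[-30442038, 52723321], [12848291, -22252274]]
... * rho(b^-1) = [[-2, 3], [3, -5]]  ->  [[219054039, -354942719], [-92453404, 149806243]]
... * rho(a^-1) = [[19, -7], [-8, 3]]  ->  [[7001568493, -2598206430], [-2955064620, 1096592557]]
tr = 7001568493 + 1096592557 = 8098161050

8098161050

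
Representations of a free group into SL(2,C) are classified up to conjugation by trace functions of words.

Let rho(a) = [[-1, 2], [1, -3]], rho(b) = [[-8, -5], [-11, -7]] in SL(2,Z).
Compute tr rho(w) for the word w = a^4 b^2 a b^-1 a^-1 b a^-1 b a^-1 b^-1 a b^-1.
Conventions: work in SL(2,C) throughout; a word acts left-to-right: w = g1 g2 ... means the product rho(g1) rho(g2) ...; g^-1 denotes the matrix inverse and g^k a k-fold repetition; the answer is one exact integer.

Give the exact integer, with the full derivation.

41872272126

rho(a) = [[-1, 2], [1, -3]]
... * rho(a) = [[-1, 2], [1, -3]]  ->  [[3, -8], [-4, 11]]
... * rho(a) = [[-1, 2], [1, -3]]  ->  [[-11, 30], [15, -41]]
... * rho(a) = [[-1, 2], [1, -3]]  ->  [[41, -112], [-56, 153]]
... * rho(b) = [[-8, -5], [-11, -7]]  ->  [[904, 579], [-1235, -791]]
... * rho(b) = [[-8, -5], [-11, -7]]  ->  [[-13601, -8573], [18581, 11712]]
... * rho(a) = [[-1, 2], [1, -3]]  ->  [[5028, -1483], [-6869, 2026]]
... * rho(b^-1) = [[-7, 5], [11, -8]]  ->  [[-51509, 37004], [70369, -50553]]
... * rho(a^-1) = [[-3, -2], [-1, -1]]  ->  [[117523, 66014], [-160554, -90185]]
... * rho(b) = [[-8, -5], [-11, -7]]  ->  [[-1666338, -1049713], [2276467, 1434065]]
... * rho(a^-1) = [[-3, -2], [-1, -1]]  ->  [[6048727, 4382389], [-8263466, -5986999]]
... * rho(b) = [[-8, -5], [-11, -7]]  ->  [[-96596095, -60920358], [131964717, 83226323]]
... * rho(a^-1) = [[-3, -2], [-1, -1]]  ->  [[350708643, 254112548], [-479120474, -347155757]]
... * rho(b^-1) = [[-7, 5], [11, -8]]  ->  [[340277527, -279357169], [-464870009, 381643686]]
... * rho(a) = [[-1, 2], [1, -3]]  ->  [[-619634696, 1518626561], [846513695, -2074671076]]
... * rho(b^-1) = [[-7, 5], [11, -8]]  ->  [[21042335043, -15247185968], [-28746977701, 20829937083]]
tr = 21042335043 + 20829937083 = 41872272126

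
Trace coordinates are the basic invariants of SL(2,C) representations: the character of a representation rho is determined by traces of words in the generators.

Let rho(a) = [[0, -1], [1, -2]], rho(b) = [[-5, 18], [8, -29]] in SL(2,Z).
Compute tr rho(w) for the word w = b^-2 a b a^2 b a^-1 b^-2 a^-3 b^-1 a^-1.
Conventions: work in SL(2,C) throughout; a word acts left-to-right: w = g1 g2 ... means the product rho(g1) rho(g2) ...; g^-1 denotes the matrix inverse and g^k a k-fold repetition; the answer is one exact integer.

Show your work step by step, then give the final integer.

-1259606298686

rho(b^-1) = [[-29, -18], [-8, -5]]
... * rho(b^-1) = [[-29, -18], [-8, -5]]  ->  [[985, 612], [272, 169]]
... * rho(a) = [[0, -1], [1, -2]]  ->  [[612, -2209], [169, -610]]
... * rho(b) = [[-5, 18], [8, -29]]  ->  [[-20732, 75077], [-5725, 20732]]
... * rho(a) = [[0, -1], [1, -2]]  ->  [[75077, -129422], [20732, -35739]]
... * rho(a) = [[0, -1], [1, -2]]  ->  [[-129422, 183767], [-35739, 50746]]
... * rho(b) = [[-5, 18], [8, -29]]  ->  [[2117246, -7658839], [584663, -2114936]]
... * rho(a^-1) = [[-2, 1], [-1, 0]]  ->  [[3424347, 2117246], [945610, 584663]]
... * rho(b^-1) = [[-29, -18], [-8, -5]]  ->  [[-116244031, -72224476], [-32099994, -19944295]]
... * rho(b^-1) = [[-29, -18], [-8, -5]]  ->  [[3948872707, 2453514938], [1090454186, 677521367]]
... * rho(a^-1) = [[-2, 1], [-1, 0]]  ->  [[-10351260352, 3948872707], [-2858429739, 1090454186]]
... * rho(a^-1) = [[-2, 1], [-1, 0]]  ->  [[16753647997, -10351260352], [4626405292, -2858429739]]
... * rho(a^-1) = [[-2, 1], [-1, 0]]  ->  [[-23156035642, 16753647997], [-6394380845, 4626405292]]
... * rho(b^-1) = [[-29, -18], [-8, -5]]  ->  [[537495849642, 333040401571], [148425802169, 91966828750]]
... * rho(a^-1) = [[-2, 1], [-1, 0]]  ->  [[-1408032100855, 537495849642], [-388818433088, 148425802169]]
tr = -1408032100855 + 148425802169 = -1259606298686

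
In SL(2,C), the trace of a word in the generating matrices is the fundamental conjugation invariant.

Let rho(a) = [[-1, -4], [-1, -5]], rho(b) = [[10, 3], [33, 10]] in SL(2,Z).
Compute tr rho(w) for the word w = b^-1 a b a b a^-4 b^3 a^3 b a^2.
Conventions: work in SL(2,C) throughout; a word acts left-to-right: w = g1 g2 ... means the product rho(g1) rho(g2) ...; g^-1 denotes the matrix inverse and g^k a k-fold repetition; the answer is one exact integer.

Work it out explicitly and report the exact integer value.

rho(b^-1) = [[10, -3], [-33, 10]]
... * rho(a) = [[-1, -4], [-1, -5]]  ->  [[-7, -25], [23, 82]]
... * rho(b) = [[10, 3], [33, 10]]  ->  [[-895, -271], [2936, 889]]
... * rho(a) = [[-1, -4], [-1, -5]]  ->  [[1166, 4935], [-3825, -16189]]
... * rho(b) = [[10, 3], [33, 10]]  ->  [[174515, 52848], [-572487, -173365]]
... * rho(a^-1) = [[-5, 4], [1, -1]]  ->  [[-819727, 645212], [2689070, -2116583]]
... * rho(a^-1) = [[-5, 4], [1, -1]]  ->  [[4743847, -3924120], [-15561933, 12872863]]
... * rho(a^-1) = [[-5, 4], [1, -1]]  ->  [[-27643355, 22899508], [90682528, -75120595]]
... * rho(a^-1) = [[-5, 4], [1, -1]]  ->  [[161116283, -133472928], [-528533235, 437850707]]
... * rho(b) = [[10, 3], [33, 10]]  ->  [[-2793443794, -851380431], [9163740981, 2792907365]]
... * rho(b) = [[10, 3], [33, 10]]  ->  [[-56029992163, -16894135692], [183803352855, 55420296593]]
... * rho(b) = [[10, 3], [33, 10]]  ->  [[-1117806399466, -337031333409], [3666903316119, 1105613024495]]
... * rho(a) = [[-1, -4], [-1, -5]]  ->  [[1454837732875, 6156382264909], [-4772516340614, -20195678386951]]
... * rho(a) = [[-1, -4], [-1, -5]]  ->  [[-7611219997784, -36601262256045], [24968194727565, 120068457297211]]
... * rho(a) = [[-1, -4], [-1, -5]]  ->  [[44212482253829, 213451191271361], [-145036652024776, -700215065396315]]
... * rho(b) = [[10, 3], [33, 10]]  ->  [[7486014134493203, 2267149359475097], [-24557463678326155, -7437260610037478]]
... * rho(a) = [[-1, -4], [-1, -5]]  ->  [[-9753163493968300, -41279803335348297], [31994724288363633, 135416157763492010]]
... * rho(a) = [[-1, -4], [-1, -5]]  ->  [[51032966829316597, 245411670652614685], [-167410882051855643, -805059685970914582]]
tr = 51032966829316597 + -805059685970914582 = -754026719141597985

-754026719141597985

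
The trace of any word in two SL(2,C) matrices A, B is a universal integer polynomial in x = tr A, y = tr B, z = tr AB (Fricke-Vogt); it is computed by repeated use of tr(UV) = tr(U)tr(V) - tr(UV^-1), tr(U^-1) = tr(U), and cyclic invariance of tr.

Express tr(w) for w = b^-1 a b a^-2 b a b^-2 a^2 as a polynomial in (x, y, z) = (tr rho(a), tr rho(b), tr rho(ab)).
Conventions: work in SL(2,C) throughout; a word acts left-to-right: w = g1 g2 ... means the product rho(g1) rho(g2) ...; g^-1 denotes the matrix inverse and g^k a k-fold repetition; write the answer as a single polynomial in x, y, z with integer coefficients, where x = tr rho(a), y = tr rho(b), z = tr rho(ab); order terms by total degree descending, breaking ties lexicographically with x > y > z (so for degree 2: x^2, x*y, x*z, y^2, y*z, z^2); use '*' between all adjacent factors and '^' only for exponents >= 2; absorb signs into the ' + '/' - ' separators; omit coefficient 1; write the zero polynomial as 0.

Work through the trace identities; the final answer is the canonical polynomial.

tr(a b a) = tr(a) tr(b a) - tr(b) = x*z - y
tr(a^3 b) = tr(a) tr(a b a) - tr(a b) = x^2*z - x*y - z
so tr(a^2) = tr(a) tr(a) - tr(1) = x^2 - 2
so tr(a^3) = tr(a) tr(a^2) - tr(a) = x^3 - 3*x
so tr(a b^2 a^2) = tr(b) tr(a^3 b) - tr(a^3) = x^2*y*z - x^3 - x*y^2 - y*z + 3*x
reduce: tr(a b^2 a) = tr(b) tr(a^2 b) - tr(a^2) = x*y*z - x^2 - y^2 + 2
tr(a b^2 a^3) = tr(a) tr(a b^2 a^2) - tr(a b^2 a) = x^3*y*z - x^4 - x^2*y^2 - 2*x*y*z + 4*x^2 + y^2 - 2
tr(a b a b) = tr(b a) tr(b a) - tr(1)   [split at repeated b] = z^2 - 2
tr(b a b^2 a) = tr(b) tr(a b a b) - tr(a b a) = y*z^2 - x*z - y
tr(b a b) = tr(b) tr(a b) - tr(a) = y*z - x
so tr(b a b^2) = tr(b) tr(b a b) - tr(b a) = y^2*z - x*y - z
so tr(b a b^2 a^2) = tr(a) tr(b a b^2 a) - tr(b a b^2) = x*y*z^2 - x^2*z - y^2*z + z
tr(a b^2 a^3 b) = tr(a) tr(b a b^2 a^2) - tr(b a b^2 a) = x^2*y*z^2 - x^3*z - x*y^2*z - y*z^2 + 2*x*z + y
so tr(b a^3 b^-1 a b) = tr(a b^2 a^3) tr(b) - tr(a b^2 a^3 b) = x^3*y^2*z - x^4*y - x^2*y^3 - x^2*y*z^2 + x^3*z - x*y^2*z + 4*x^2*y + y^3 + y*z^2 - 2*x*z - 3*y
reduce: tr(a b a b a) = tr(a) tr(b a b a) - tr(b a b) = x*z^2 - y*z - x
so tr(b a b a^3) = tr(a) tr(a b a b a) - tr(a b a b) = x^2*z^2 - x*y*z - x^2 - z^2 + 2
so tr(a b a b a^3) = tr(a) tr(b a b a^3) - tr(b a b a^2) = x^3*z^2 - x^2*y*z - x^3 - 2*x*z^2 + y*z + 3*x
tr(b a b a b a) = tr(a b a b) tr(a b) - tr(b a)   [split at repeated a] = z^3 - 3*z
tr(b a b a b a^2) = tr(a) tr(b a b a b a) - tr(b a b a b) = x*z^3 - y*z^2 - 2*x*z + y
so tr(a b a b a^3 b) = tr(a) tr(b a b a b a^2) - tr(b a b a b a) = x^2*z^3 - x*y*z^2 - 2*x^2*z - z^3 + x*y + 3*z
tr(b a^3 b^-1 a b a) = tr(a b a b a^3) tr(b) - tr(a b a b a^3 b) = x^3*y*z^2 - x^2*y^2*z - x^2*z^3 - x^3*y - x*y*z^2 + 2*x^2*z + y^2*z + z^3 + 2*x*y - 3*z
tr(a^2 b^-1 a b a^-1 b a) = tr(b a^3 b^-1 a b) tr(a) - tr(b a^3 b^-1 a b a) = x^4*y^2*z - x^5*y - x^3*y^3 - 2*x^3*y*z^2 + x^4*z + x^2*z^3 + 5*x^3*y + x*y^3 + 2*x*y*z^2 - 4*x^2*z - y^2*z - z^3 - 5*x*y + 3*z
reduce: tr(a b a^3) = tr(a) tr(a b a^2) - tr(a b a) = x^3*z - x^2*y - 2*x*z + y
tr(a b^2 a b a^2) = tr(b) tr(a b a^3 b) - tr(a b a^3) = x^2*y*z^2 - x^3*z - x*y^2*z - y*z^2 + 2*x*z + y
tr(a b a^2 b a) = tr(a) tr(b a^2 b a) - tr(b a^2 b) = x^2*z^2 - 2*x*y*z + y^2 - 2
tr(a b^2 a b a^2 b) = tr(b) tr(a b a^2 b a b) - tr(a b a^2 b a) = x*y*z^3 - x^2*z^2 - y^2*z^2 + 2
so tr(b a b a^2 b^-1 a b) = tr(a b^2 a b a^2) tr(b) - tr(a b^2 a b a^2 b) = x^2*y^2*z^2 - x^3*y*z - x*y^3*z - x*y*z^3 + x^2*z^2 + 2*x*y*z + y^2 - 2
reduce: tr(b a b a b a b a) = tr(a b) tr(a b a b a b) - tr(a^-1 b^-1 a^-1 b^-1)   [split at repeated a] = z^4 - 4*z^2 + 2
so tr(b a b a b a b) = tr(b) tr(a b a b a b) - tr(a b a b a) = y*z^3 - x*z^2 - 2*y*z + x
tr(a b a b a b a^2 b) = tr(a) tr(b a b a b a b a) - tr(b a b a b a b) = x*z^4 - y*z^3 - 3*x*z^2 + 2*y*z + x
reduce: tr(b a b a^2 b^-1 a b a) = tr(a b a b a b a^2) tr(b) - tr(a b a b a b a^2 b) = x^2*y*z^3 - x*y^2*z^2 - x*z^4 - 2*x^2*y*z + x*y^2 + 3*x*z^2 + y*z - x
tr(a^2 b^-1 a b a^-1 b a b) = tr(b a b a^2 b^-1 a b) tr(a) - tr(b a b a^2 b^-1 a b a) = x^3*y^2*z^2 - x^4*y*z - x^2*y^3*z - 2*x^2*y*z^3 + x^3*z^2 + x*y^2*z^2 + x*z^4 + 4*x^2*y*z - 3*x*z^2 - y*z - x
tr(b^-1 a^2 b^-1 a b a^-1 b a) = tr(a^2 b^-1 a b a^-1 b a) tr(b) - tr(a^2 b^-1 a b a^-1 b a b) = x^4*y^3*z - x^5*y^2 - x^3*y^4 - 3*x^3*y^2*z^2 + 2*x^4*y*z + x^2*y^3*z + 3*x^2*y*z^3 + 5*x^3*y^2 - x^3*z^2 + x*y^4 + x*y^2*z^2 - x*z^4 - 8*x^2*y*z - y^3*z - y*z^3 - 5*x*y^2 + 3*x*z^2 + 4*y*z + x
so tr(a^-1 b a b^-2 a^2 b^-1 a b) = tr(b^-1 a^2 b^-1 a b a^-1 b a) tr(b) - tr(b^-1 a^2 b^-1 a b a^-1 b a b) = x^4*y^4*z - x^5*y^3 - x^3*y^5 - 3*x^3*y^3*z^2 + x^4*y^2*z + x^2*y^4*z + 3*x^2*y^2*z^3 + x^5*y + 6*x^3*y^3 + x^3*y*z^2 + x*y^5 + x*y^3*z^2 - x*y*z^4 - x^4*z - 8*x^2*y^2*z - x^2*z^3 - y^4*z - y^2*z^3 - 5*x^3*y - 6*x*y^3 + x*y*z^2 + 4*x^2*z + 5*y^2*z + z^3 + 6*x*y - 3*z
tr(a b^2 a b^-1 a^2) = tr(a^3 b^2 a) tr(b) - tr(a^3 b^2 a b) = x^3*y^2*z - x^4*y - x^2*y^3 - x^2*y*z^2 + x^3*z - x*y^2*z + 4*x^2*y + y^3 + y*z^2 - 2*x*z - 3*y
so tr(a b^2 a b^-1 a^2 b) = tr(a^2 b a b^2 a) tr(b) - tr(a^2 b a b^2 a b) = x^2*y^2*z^2 - x^3*y*z - x*y^3*z - x*y*z^3 + x^2*z^2 + 2*x*y*z + y^2 - 2
reduce: tr(b^-1 a^2 b^-1 a b^2 a) = tr(a b^2 a b^-1 a^2) tr(b) - tr(a b^2 a b^-1 a^2 b) = x^3*y^3*z - x^4*y^2 - x^2*y^4 - 2*x^2*y^2*z^2 + 2*x^3*y*z + x*y*z^3 + 4*x^2*y^2 - x^2*z^2 + y^4 + y^2*z^2 - 4*x*y*z - 4*y^2 + 2
tr(b a b^-2 a^2 b^-1 a b) = tr(b^-1 a^2 b^-1 a b^2 a) tr(b) - tr(b^-1 a^2 b^-1 a b^2 a b) = x^3*y^4*z - x^4*y^3 - x^2*y^5 - 2*x^2*y^3*z^2 + x^3*y^2*z + x*y^2*z^3 + x^4*y + 5*x^2*y^3 + y^5 + y^3*z^2 - x^3*z - 3*x*y^2*z - 4*x^2*y - 5*y^3 - y*z^2 + 2*x*z + 5*y
tr(b^-1 a b a^-2 b a b^-2 a^2) = tr(a^-1 b a b^-2 a^2 b^-1 a b) tr(a) - tr(a^-1 b a b^-2 a^2 b^-1 a b a) = x^5*y^4*z - x^6*y^3 - x^4*y^5 - 3*x^4*y^3*z^2 + x^5*y^2*z + 3*x^3*y^2*z^3 + x^6*y + 7*x^4*y^3 + x^4*y*z^2 + 2*x^2*y^5 + 3*x^2*y^3*z^2 - x^2*y*z^4 - x^5*z - 9*x^3*y^2*z - x^3*z^3 - x*y^4*z - 2*x*y^2*z^3 - 6*x^4*y - 11*x^2*y^3 + x^2*y*z^2 - y^5 - y^3*z^2 + 5*x^3*z + 8*x*y^2*z + x*z^3 + 10*x^2*y + 5*y^3 + y*z^2 - 5*x*z - 5*y

x^5*y^4*z - x^6*y^3 - x^4*y^5 - 3*x^4*y^3*z^2 + x^5*y^2*z + 3*x^3*y^2*z^3 + x^6*y + 7*x^4*y^3 + x^4*y*z^2 + 2*x^2*y^5 + 3*x^2*y^3*z^2 - x^2*y*z^4 - x^5*z - 9*x^3*y^2*z - x^3*z^3 - x*y^4*z - 2*x*y^2*z^3 - 6*x^4*y - 11*x^2*y^3 + x^2*y*z^2 - y^5 - y^3*z^2 + 5*x^3*z + 8*x*y^2*z + x*z^3 + 10*x^2*y + 5*y^3 + y*z^2 - 5*x*z - 5*y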